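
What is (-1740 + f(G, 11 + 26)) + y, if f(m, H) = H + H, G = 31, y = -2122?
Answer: -3788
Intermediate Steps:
f(m, H) = 2*H
(-1740 + f(G, 11 + 26)) + y = (-1740 + 2*(11 + 26)) - 2122 = (-1740 + 2*37) - 2122 = (-1740 + 74) - 2122 = -1666 - 2122 = -3788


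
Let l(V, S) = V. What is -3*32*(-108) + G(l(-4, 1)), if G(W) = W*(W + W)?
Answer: 10400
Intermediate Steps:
G(W) = 2*W² (G(W) = W*(2*W) = 2*W²)
-3*32*(-108) + G(l(-4, 1)) = -3*32*(-108) + 2*(-4)² = -96*(-108) + 2*16 = 10368 + 32 = 10400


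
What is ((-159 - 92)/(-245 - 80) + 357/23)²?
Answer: 14834752804/55875625 ≈ 265.50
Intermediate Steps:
((-159 - 92)/(-245 - 80) + 357/23)² = (-251/(-325) + 357*(1/23))² = (-251*(-1/325) + 357/23)² = (251/325 + 357/23)² = (121798/7475)² = 14834752804/55875625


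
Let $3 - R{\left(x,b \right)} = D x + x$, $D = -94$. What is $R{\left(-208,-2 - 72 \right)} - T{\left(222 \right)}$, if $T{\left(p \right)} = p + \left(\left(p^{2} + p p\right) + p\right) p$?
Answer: $-21950943$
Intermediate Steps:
$R{\left(x,b \right)} = 3 + 93 x$ ($R{\left(x,b \right)} = 3 - \left(- 94 x + x\right) = 3 - - 93 x = 3 + 93 x$)
$T{\left(p \right)} = p + p \left(p + 2 p^{2}\right)$ ($T{\left(p \right)} = p + \left(\left(p^{2} + p^{2}\right) + p\right) p = p + \left(2 p^{2} + p\right) p = p + \left(p + 2 p^{2}\right) p = p + p \left(p + 2 p^{2}\right)$)
$R{\left(-208,-2 - 72 \right)} - T{\left(222 \right)} = \left(3 + 93 \left(-208\right)\right) - 222 \left(1 + 222 + 2 \cdot 222^{2}\right) = \left(3 - 19344\right) - 222 \left(1 + 222 + 2 \cdot 49284\right) = -19341 - 222 \left(1 + 222 + 98568\right) = -19341 - 222 \cdot 98791 = -19341 - 21931602 = -21950943$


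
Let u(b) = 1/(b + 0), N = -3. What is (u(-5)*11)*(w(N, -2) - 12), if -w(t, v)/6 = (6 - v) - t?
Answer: 858/5 ≈ 171.60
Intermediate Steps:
w(t, v) = -36 + 6*t + 6*v (w(t, v) = -6*((6 - v) - t) = -6*(6 - t - v) = -36 + 6*t + 6*v)
u(b) = 1/b
(u(-5)*11)*(w(N, -2) - 12) = (11/(-5))*((-36 + 6*(-3) + 6*(-2)) - 12) = (-⅕*11)*((-36 - 18 - 12) - 12) = -11*(-66 - 12)/5 = -11/5*(-78) = 858/5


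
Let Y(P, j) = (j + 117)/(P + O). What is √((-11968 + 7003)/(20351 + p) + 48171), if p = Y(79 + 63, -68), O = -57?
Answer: √23693445526189/22178 ≈ 219.48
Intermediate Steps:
Y(P, j) = (117 + j)/(-57 + P) (Y(P, j) = (j + 117)/(P - 57) = (117 + j)/(-57 + P))
p = 49/85 (p = (117 - 68)/(-57 + (79 + 63)) = 49/(-57 + 142) = 49/85 ≈ 0.57647)
√((-11968 + 7003)/(20351 + p) + 48171) = √((-11968 + 7003)/(20351 + 49/85) + 48171) = √(-4965/1729884/85 + 48171) = √(-4965*85/1729884 + 48171) = √(-140675/576628 + 48171) = √(27776606713/576628) = √23693445526189/22178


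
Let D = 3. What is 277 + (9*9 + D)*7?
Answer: 865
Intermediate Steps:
277 + (9*9 + D)*7 = 277 + (9*9 + 3)*7 = 277 + (81 + 3)*7 = 277 + 84*7 = 277 + 588 = 865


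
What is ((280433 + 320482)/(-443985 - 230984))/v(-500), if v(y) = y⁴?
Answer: -120183/8437112500000000 ≈ -1.4245e-11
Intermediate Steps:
((280433 + 320482)/(-443985 - 230984))/v(-500) = ((280433 + 320482)/(-443985 - 230984))/((-500)⁴) = (600915/(-674969))/62500000000 = (600915*(-1/674969))*(1/62500000000) = -600915/674969*1/62500000000 = -120183/8437112500000000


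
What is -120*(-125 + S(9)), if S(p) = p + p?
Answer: 12840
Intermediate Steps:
S(p) = 2*p
-120*(-125 + S(9)) = -120*(-125 + 2*9) = -120*(-125 + 18) = -120*(-107) = 12840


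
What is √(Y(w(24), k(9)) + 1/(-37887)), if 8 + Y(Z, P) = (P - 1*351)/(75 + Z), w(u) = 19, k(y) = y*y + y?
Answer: 5*I*√5467374084930/3561378 ≈ 3.2828*I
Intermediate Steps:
k(y) = y + y² (k(y) = y² + y = y + y²)
Y(Z, P) = -8 + (-351 + P)/(75 + Z) (Y(Z, P) = -8 + (P - 1*351)/(75 + Z) = -8 + (P - 351)/(75 + Z) = -8 + (-351 + P)/(75 + Z))
√(Y(w(24), k(9)) + 1/(-37887)) = √((-951 + 9*(1 + 9) - 8*19)/(75 + 19) + 1/(-37887)) = √((-951 + 9*10 - 152)/94 - 1/37887) = √((-951 + 90 - 152)/94 - 1/37887) = √((1/94)*(-1013) - 1/37887) = √(-1013/94 - 1/37887) = √(-38379625/3561378) = 5*I*√5467374084930/3561378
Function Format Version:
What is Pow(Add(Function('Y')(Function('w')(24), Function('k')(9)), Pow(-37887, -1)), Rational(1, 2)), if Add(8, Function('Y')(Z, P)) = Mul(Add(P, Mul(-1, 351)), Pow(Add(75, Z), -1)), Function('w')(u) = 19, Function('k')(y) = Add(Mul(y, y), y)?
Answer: Mul(Rational(5, 3561378), I, Pow(5467374084930, Rational(1, 2))) ≈ Mul(3.2828, I)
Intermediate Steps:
Function('k')(y) = Add(y, Pow(y, 2)) (Function('k')(y) = Add(Pow(y, 2), y) = Add(y, Pow(y, 2)))
Function('Y')(Z, P) = Add(-8, Mul(Pow(Add(75, Z), -1), Add(-351, P))) (Function('Y')(Z, P) = Add(-8, Mul(Add(P, Mul(-1, 351)), Pow(Add(75, Z), -1))) = Add(-8, Mul(Add(P, -351), Pow(Add(75, Z), -1))) = Add(-8, Mul(Add(-351, P), Pow(Add(75, Z), -1))) = Add(-8, Mul(Pow(Add(75, Z), -1), Add(-351, P))))
Pow(Add(Function('Y')(Function('w')(24), Function('k')(9)), Pow(-37887, -1)), Rational(1, 2)) = Pow(Add(Mul(Pow(Add(75, 19), -1), Add(-951, Mul(9, Add(1, 9)), Mul(-8, 19))), Pow(-37887, -1)), Rational(1, 2)) = Pow(Add(Mul(Pow(94, -1), Add(-951, Mul(9, 10), -152)), Rational(-1, 37887)), Rational(1, 2)) = Pow(Add(Mul(Rational(1, 94), Add(-951, 90, -152)), Rational(-1, 37887)), Rational(1, 2)) = Pow(Add(Mul(Rational(1, 94), -1013), Rational(-1, 37887)), Rational(1, 2)) = Pow(Add(Rational(-1013, 94), Rational(-1, 37887)), Rational(1, 2)) = Pow(Rational(-38379625, 3561378), Rational(1, 2)) = Mul(Rational(5, 3561378), I, Pow(5467374084930, Rational(1, 2)))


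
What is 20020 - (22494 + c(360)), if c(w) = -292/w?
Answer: -222587/90 ≈ -2473.2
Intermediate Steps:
20020 - (22494 + c(360)) = 20020 - (22494 - 292/360) = 20020 - (22494 - 292*1/360) = 20020 - (22494 - 73/90) = 20020 - 1*2024387/90 = 20020 - 2024387/90 = -222587/90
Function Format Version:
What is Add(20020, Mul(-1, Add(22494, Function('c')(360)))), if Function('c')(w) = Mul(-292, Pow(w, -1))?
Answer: Rational(-222587, 90) ≈ -2473.2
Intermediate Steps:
Add(20020, Mul(-1, Add(22494, Function('c')(360)))) = Add(20020, Mul(-1, Add(22494, Mul(-292, Pow(360, -1))))) = Add(20020, Mul(-1, Add(22494, Mul(-292, Rational(1, 360))))) = Add(20020, Mul(-1, Add(22494, Rational(-73, 90)))) = Add(20020, Mul(-1, Rational(2024387, 90))) = Add(20020, Rational(-2024387, 90)) = Rational(-222587, 90)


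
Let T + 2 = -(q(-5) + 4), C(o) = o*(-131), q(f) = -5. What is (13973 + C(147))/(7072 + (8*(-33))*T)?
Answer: -1321/1834 ≈ -0.72028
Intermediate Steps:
C(o) = -131*o
T = -1 (T = -2 - (-5 + 4) = -2 - 1*(-1) = -2 + 1 = -1)
(13973 + C(147))/(7072 + (8*(-33))*T) = (13973 - 131*147)/(7072 + (8*(-33))*(-1)) = (13973 - 19257)/(7072 - 264*(-1)) = -5284/(7072 + 264) = -5284/7336 = -5284*1/7336 = -1321/1834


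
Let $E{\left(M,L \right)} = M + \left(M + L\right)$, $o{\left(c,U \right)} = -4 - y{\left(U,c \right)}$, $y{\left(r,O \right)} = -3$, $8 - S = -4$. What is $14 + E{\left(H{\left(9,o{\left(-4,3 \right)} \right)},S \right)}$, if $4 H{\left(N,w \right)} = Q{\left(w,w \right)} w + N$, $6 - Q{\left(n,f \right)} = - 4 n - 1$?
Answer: $29$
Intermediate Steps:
$Q{\left(n,f \right)} = 7 + 4 n$ ($Q{\left(n,f \right)} = 6 - \left(- 4 n - 1\right) = 6 - \left(-1 - 4 n\right) = 6 + \left(1 + 4 n\right) = 7 + 4 n$)
$S = 12$ ($S = 8 - -4 = 8 + 4 = 12$)
$o{\left(c,U \right)} = -1$ ($o{\left(c,U \right)} = -4 - -3 = -4 + 3 = -1$)
$H{\left(N,w \right)} = \frac{N}{4} + \frac{w \left(7 + 4 w\right)}{4}$ ($H{\left(N,w \right)} = \frac{\left(7 + 4 w\right) w + N}{4} = \frac{w \left(7 + 4 w\right) + N}{4} = \frac{N + w \left(7 + 4 w\right)}{4} = \frac{N}{4} + \frac{w \left(7 + 4 w\right)}{4}$)
$E{\left(M,L \right)} = L + 2 M$ ($E{\left(M,L \right)} = M + \left(L + M\right) = L + 2 M$)
$14 + E{\left(H{\left(9,o{\left(-4,3 \right)} \right)},S \right)} = 14 + \left(12 + 2 \left(\frac{1}{4} \cdot 9 + \frac{1}{4} \left(-1\right) \left(7 + 4 \left(-1\right)\right)\right)\right) = 14 + \left(12 + 2 \left(\frac{9}{4} + \frac{1}{4} \left(-1\right) \left(7 - 4\right)\right)\right) = 14 + \left(12 + 2 \left(\frac{9}{4} + \frac{1}{4} \left(-1\right) 3\right)\right) = 14 + \left(12 + 2 \left(\frac{9}{4} - \frac{3}{4}\right)\right) = 14 + \left(12 + 2 \cdot \frac{3}{2}\right) = 14 + \left(12 + 3\right) = 14 + 15 = 29$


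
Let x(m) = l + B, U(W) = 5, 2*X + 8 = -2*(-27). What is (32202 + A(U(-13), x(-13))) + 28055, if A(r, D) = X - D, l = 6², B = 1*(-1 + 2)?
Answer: 60243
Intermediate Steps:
X = 23 (X = -4 + (-2*(-27))/2 = -4 + (½)*54 = -4 + 27 = 23)
B = 1 (B = 1*1 = 1)
l = 36
x(m) = 37 (x(m) = 36 + 1 = 37)
A(r, D) = 23 - D
(32202 + A(U(-13), x(-13))) + 28055 = (32202 + (23 - 1*37)) + 28055 = (32202 + (23 - 37)) + 28055 = (32202 - 14) + 28055 = 32188 + 28055 = 60243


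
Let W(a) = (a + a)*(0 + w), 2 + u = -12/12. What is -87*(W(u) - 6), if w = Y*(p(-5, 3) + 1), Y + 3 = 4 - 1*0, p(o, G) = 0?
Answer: 1044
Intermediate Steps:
Y = 1 (Y = -3 + (4 - 1*0) = -3 + (4 + 0) = -3 + 4 = 1)
u = -3 (u = -2 - 12/12 = -2 - 12*1/12 = -2 - 1 = -3)
w = 1 (w = 1*(0 + 1) = 1*1 = 1)
W(a) = 2*a (W(a) = (a + a)*(0 + 1) = (2*a)*1 = 2*a)
-87*(W(u) - 6) = -87*(2*(-3) - 6) = -87*(-6 - 6) = -87*(-12) = 1044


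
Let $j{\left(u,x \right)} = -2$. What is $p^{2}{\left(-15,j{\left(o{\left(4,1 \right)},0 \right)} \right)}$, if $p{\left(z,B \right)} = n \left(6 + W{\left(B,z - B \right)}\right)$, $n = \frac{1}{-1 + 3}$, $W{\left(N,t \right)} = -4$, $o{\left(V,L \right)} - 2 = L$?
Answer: $1$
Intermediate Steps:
$o{\left(V,L \right)} = 2 + L$
$n = \frac{1}{2} \approx 0.5$
$p{\left(z,B \right)} = 1$ ($p{\left(z,B \right)} = \frac{6 - 4}{2} = \frac{1}{2} \cdot 2 = 1$)
$p^{2}{\left(-15,j{\left(o{\left(4,1 \right)},0 \right)} \right)} = 1^{2} = 1$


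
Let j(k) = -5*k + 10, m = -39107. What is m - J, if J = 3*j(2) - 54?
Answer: -39053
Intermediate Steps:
j(k) = 10 - 5*k
J = -54 (J = 3*(10 - 5*2) - 54 = 3*(10 - 10) - 54 = 3*0 - 54 = 0 - 54 = -54)
m - J = -39107 - 1*(-54) = -39107 + 54 = -39053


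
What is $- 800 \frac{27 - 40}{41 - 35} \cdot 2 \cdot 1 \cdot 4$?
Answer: $\frac{41600}{3} \approx 13867.0$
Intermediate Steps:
$- 800 \frac{27 - 40}{41 - 35} \cdot 2 \cdot 1 \cdot 4 = - 800 - \frac{13}{6} \cdot 2 \cdot 4 = - 800 \left(-13\right) \frac{1}{6} \cdot 8 = - 800 \left(\left(- \frac{13}{6}\right) 8\right) = \left(-800\right) \left(- \frac{52}{3}\right) = \frac{41600}{3}$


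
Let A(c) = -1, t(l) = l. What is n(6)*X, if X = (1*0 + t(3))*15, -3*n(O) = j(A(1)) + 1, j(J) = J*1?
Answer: 0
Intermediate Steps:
j(J) = J
n(O) = 0 (n(O) = -(-1 + 1)/3 = -1/3*0 = 0)
X = 45 (X = (1*0 + 3)*15 = (0 + 3)*15 = 3*15 = 45)
n(6)*X = 0*45 = 0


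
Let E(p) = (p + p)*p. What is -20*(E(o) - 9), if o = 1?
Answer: 140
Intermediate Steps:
E(p) = 2*p**2 (E(p) = (2*p)*p = 2*p**2)
-20*(E(o) - 9) = -20*(2*1**2 - 9) = -20*(2*1 - 9) = -20*(2 - 9) = -20*(-7) = 140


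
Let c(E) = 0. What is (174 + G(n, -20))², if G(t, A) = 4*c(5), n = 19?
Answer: 30276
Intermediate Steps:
G(t, A) = 0 (G(t, A) = 4*0 = 0)
(174 + G(n, -20))² = (174 + 0)² = 174² = 30276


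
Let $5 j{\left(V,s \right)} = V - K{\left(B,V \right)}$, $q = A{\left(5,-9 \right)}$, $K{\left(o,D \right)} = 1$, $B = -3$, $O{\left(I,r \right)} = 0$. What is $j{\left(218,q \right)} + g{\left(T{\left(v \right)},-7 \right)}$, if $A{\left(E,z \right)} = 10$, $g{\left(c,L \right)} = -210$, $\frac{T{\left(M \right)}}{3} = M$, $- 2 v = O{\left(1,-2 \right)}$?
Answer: $- \frac{833}{5} \approx -166.6$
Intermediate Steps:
$v = 0$ ($v = \left(- \frac{1}{2}\right) 0 = 0$)
$T{\left(M \right)} = 3 M$
$q = 10$
$j{\left(V,s \right)} = - \frac{1}{5} + \frac{V}{5}$ ($j{\left(V,s \right)} = \frac{V - 1}{5} = \frac{-1 + V}{5} = - \frac{1}{5} + \frac{V}{5}$)
$j{\left(218,q \right)} + g{\left(T{\left(v \right)},-7 \right)} = \left(- \frac{1}{5} + \frac{1}{5} \cdot 218\right) - 210 = \left(- \frac{1}{5} + \frac{218}{5}\right) - 210 = \frac{217}{5} - 210 = - \frac{833}{5}$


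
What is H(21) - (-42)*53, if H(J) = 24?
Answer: 2250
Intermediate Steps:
H(21) - (-42)*53 = 24 - (-42)*53 = 24 - 1*(-2226) = 24 + 2226 = 2250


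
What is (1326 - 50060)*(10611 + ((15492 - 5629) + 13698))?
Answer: -1665338248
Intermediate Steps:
(1326 - 50060)*(10611 + ((15492 - 5629) + 13698)) = -48734*(10611 + (9863 + 13698)) = -48734*(10611 + 23561) = -48734*34172 = -1665338248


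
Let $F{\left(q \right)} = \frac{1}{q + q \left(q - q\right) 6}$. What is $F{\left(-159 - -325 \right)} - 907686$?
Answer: $- \frac{150675875}{166} \approx -9.0769 \cdot 10^{5}$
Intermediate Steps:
$F{\left(q \right)} = \frac{1}{q}$ ($F{\left(q \right)} = \frac{1}{q + q 0 \cdot 6} = \frac{1}{q + 0 \cdot 6} = \frac{1}{q + 0} = \frac{1}{q}$)
$F{\left(-159 - -325 \right)} - 907686 = \frac{1}{-159 - -325} - 907686 = \frac{1}{-159 + 325} - 907686 = \frac{1}{166} - 907686 = - \frac{150675875}{166}$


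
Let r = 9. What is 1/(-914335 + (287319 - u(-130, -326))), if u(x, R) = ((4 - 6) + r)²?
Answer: -1/627065 ≈ -1.5947e-6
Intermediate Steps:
u(x, R) = 49 (u(x, R) = ((4 - 6) + 9)² = (-2 + 9)² = 7² = 49)
1/(-914335 + (287319 - u(-130, -326))) = 1/(-914335 + (287319 - 1*49)) = 1/(-914335 + (287319 - 49)) = 1/(-914335 + 287270) = 1/(-627065) = -1/627065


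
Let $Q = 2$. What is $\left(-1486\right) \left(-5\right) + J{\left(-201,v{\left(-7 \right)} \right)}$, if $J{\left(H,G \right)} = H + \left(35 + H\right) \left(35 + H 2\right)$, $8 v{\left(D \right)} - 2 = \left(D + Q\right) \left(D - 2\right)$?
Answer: $68151$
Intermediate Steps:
$v{\left(D \right)} = \frac{1}{4} + \frac{\left(-2 + D\right) \left(2 + D\right)}{8}$ ($v{\left(D \right)} = \frac{1}{4} + \frac{\left(D + 2\right) \left(D - 2\right)}{8} = \frac{1}{4} + \frac{\left(2 + D\right) \left(-2 + D\right)}{8} = \frac{1}{4} + \frac{\left(-2 + D\right) \left(2 + D\right)}{8}$)
$J{\left(H,G \right)} = H + \left(35 + H\right) \left(35 + 2 H\right)$
$\left(-1486\right) \left(-5\right) + J{\left(-201,v{\left(-7 \right)} \right)} = \left(-1486\right) \left(-5\right) + \left(1225 + 2 \left(-201\right)^{2} + 106 \left(-201\right)\right) = 7430 + \left(1225 + 2 \cdot 40401 - 21306\right) = 7430 + \left(1225 + 80802 - 21306\right) = 7430 + 60721 = 68151$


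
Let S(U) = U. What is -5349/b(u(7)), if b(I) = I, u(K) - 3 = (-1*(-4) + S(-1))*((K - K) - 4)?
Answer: 1783/3 ≈ 594.33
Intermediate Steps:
u(K) = -9 (u(K) = 3 + (-1*(-4) - 1)*((K - K) - 4) = 3 + (4 - 1)*(0 - 4) = 3 + 3*(-4) = 3 - 12 = -9)
-5349/b(u(7)) = -5349/(-9) = -5349*(-⅑) = 1783/3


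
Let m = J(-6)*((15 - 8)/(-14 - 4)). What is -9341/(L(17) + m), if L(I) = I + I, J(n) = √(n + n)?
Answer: -8575038/31261 - 196161*I*√3/31261 ≈ -274.3 - 10.869*I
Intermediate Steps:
J(n) = √2*√n (J(n) = √(2*n) = √2*√n)
m = -7*I*√3/9 (m = (√2*√(-6))*((15 - 8)/(-14 - 4)) = (√2*(I*√6))*(7/(-18)) = (2*I*√3)*(7*(-1/18)) = (2*I*√3)*(-7/18) = -7*I*√3/9 ≈ -1.3472*I)
L(I) = 2*I
-9341/(L(17) + m) = -9341/(2*17 - 7*I*√3/9) = -9341/(34 - 7*I*√3/9)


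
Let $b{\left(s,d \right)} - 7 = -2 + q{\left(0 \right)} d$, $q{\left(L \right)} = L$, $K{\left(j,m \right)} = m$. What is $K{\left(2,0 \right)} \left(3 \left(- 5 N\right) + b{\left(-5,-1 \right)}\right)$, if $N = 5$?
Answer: $0$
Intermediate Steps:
$b{\left(s,d \right)} = 5$ ($b{\left(s,d \right)} = 7 - \left(2 + 0 d\right) = 7 + \left(-2 + 0\right) = 7 - 2 = 5$)
$K{\left(2,0 \right)} \left(3 \left(- 5 N\right) + b{\left(-5,-1 \right)}\right) = 0 \left(3 \left(\left(-5\right) 5\right) + 5\right) = 0 \left(3 \left(-25\right) + 5\right) = 0 \left(-75 + 5\right) = 0 \left(-70\right) = 0$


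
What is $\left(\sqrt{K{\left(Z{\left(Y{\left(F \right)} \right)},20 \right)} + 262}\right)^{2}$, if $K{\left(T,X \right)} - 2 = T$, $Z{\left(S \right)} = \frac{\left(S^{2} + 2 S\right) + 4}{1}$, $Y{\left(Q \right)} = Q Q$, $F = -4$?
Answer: $556$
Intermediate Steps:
$Y{\left(Q \right)} = Q^{2}$
$Z{\left(S \right)} = 4 + S^{2} + 2 S$ ($Z{\left(S \right)} = \left(4 + S^{2} + 2 S\right) 1 = 4 + S^{2} + 2 S$)
$K{\left(T,X \right)} = 2 + T$
$\left(\sqrt{K{\left(Z{\left(Y{\left(F \right)} \right)},20 \right)} + 262}\right)^{2} = \left(\sqrt{\left(2 + \left(4 + \left(\left(-4\right)^{2}\right)^{2} + 2 \left(-4\right)^{2}\right)\right) + 262}\right)^{2} = \left(\sqrt{\left(2 + \left(4 + 16^{2} + 2 \cdot 16\right)\right) + 262}\right)^{2} = \left(\sqrt{\left(2 + \left(4 + 256 + 32\right)\right) + 262}\right)^{2} = \left(\sqrt{\left(2 + 292\right) + 262}\right)^{2} = \left(\sqrt{294 + 262}\right)^{2} = \left(\sqrt{556}\right)^{2} = \left(2 \sqrt{139}\right)^{2} = 556$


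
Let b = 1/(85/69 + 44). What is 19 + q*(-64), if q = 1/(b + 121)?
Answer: 3488373/188855 ≈ 18.471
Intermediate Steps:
b = 69/3121 (b = 1/(85*(1/69) + 44) = 1/(85/69 + 44) = 1/(3121/69) = 69/3121 ≈ 0.022108)
q = 3121/377710 (q = 1/(69/3121 + 121) = 1/(377710/3121) = 3121/377710 ≈ 0.0082629)
19 + q*(-64) = 19 + (3121/377710)*(-64) = 19 - 99872/188855 = 3488373/188855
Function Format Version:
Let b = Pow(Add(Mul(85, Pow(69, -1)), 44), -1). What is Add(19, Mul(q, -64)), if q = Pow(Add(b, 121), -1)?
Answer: Rational(3488373, 188855) ≈ 18.471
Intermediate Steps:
b = Rational(69, 3121) (b = Pow(Add(Mul(85, Rational(1, 69)), 44), -1) = Pow(Add(Rational(85, 69), 44), -1) = Pow(Rational(3121, 69), -1) = Rational(69, 3121) ≈ 0.022108)
q = Rational(3121, 377710) (q = Pow(Add(Rational(69, 3121), 121), -1) = Pow(Rational(377710, 3121), -1) = Rational(3121, 377710) ≈ 0.0082629)
Add(19, Mul(q, -64)) = Add(19, Mul(Rational(3121, 377710), -64)) = Add(19, Rational(-99872, 188855)) = Rational(3488373, 188855)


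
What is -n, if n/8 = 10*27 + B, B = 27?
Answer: -2376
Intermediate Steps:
n = 2376 (n = 8*(10*27 + 27) = 8*(270 + 27) = 8*297 = 2376)
-n = -1*2376 = -2376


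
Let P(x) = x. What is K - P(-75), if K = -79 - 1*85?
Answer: -89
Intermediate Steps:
K = -164 (K = -79 - 85 = -164)
K - P(-75) = -164 - 1*(-75) = -164 + 75 = -89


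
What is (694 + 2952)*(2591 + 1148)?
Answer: 13632394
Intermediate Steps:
(694 + 2952)*(2591 + 1148) = 3646*3739 = 13632394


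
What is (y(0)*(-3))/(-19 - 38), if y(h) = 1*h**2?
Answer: 0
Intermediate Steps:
y(h) = h**2
(y(0)*(-3))/(-19 - 38) = (0**2*(-3))/(-19 - 38) = (0*(-3))/(-57) = 0*(-1/57) = 0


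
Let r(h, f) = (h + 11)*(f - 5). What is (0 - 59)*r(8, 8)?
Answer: -3363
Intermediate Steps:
r(h, f) = (-5 + f)*(11 + h) (r(h, f) = (11 + h)*(-5 + f) = (-5 + f)*(11 + h))
(0 - 59)*r(8, 8) = (0 - 59)*(-55 - 5*8 + 11*8 + 8*8) = -59*(-55 - 40 + 88 + 64) = -59*57 = -3363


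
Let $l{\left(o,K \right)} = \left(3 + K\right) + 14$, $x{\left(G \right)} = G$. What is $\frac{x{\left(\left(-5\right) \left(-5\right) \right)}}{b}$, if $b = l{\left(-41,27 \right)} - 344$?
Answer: $- \frac{1}{12} \approx -0.083333$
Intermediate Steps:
$l{\left(o,K \right)} = 17 + K$
$b = -300$ ($b = \left(17 + 27\right) - 344 = 44 - 344 = -300$)
$\frac{x{\left(\left(-5\right) \left(-5\right) \right)}}{b} = \frac{\left(-5\right) \left(-5\right)}{-300} = 25 \left(- \frac{1}{300}\right) = - \frac{1}{12}$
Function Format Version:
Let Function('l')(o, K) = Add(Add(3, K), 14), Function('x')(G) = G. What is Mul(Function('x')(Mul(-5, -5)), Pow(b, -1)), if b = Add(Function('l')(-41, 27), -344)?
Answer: Rational(-1, 12) ≈ -0.083333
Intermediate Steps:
Function('l')(o, K) = Add(17, K)
b = -300 (b = Add(Add(17, 27), -344) = Add(44, -344) = -300)
Mul(Function('x')(Mul(-5, -5)), Pow(b, -1)) = Mul(Mul(-5, -5), Pow(-300, -1)) = Mul(25, Rational(-1, 300)) = Rational(-1, 12)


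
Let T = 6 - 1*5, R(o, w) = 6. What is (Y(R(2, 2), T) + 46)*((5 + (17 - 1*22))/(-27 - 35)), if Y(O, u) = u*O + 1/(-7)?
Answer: 0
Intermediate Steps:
T = 1 (T = 6 - 5 = 1)
Y(O, u) = -⅐ + O*u (Y(O, u) = O*u - ⅐ = -⅐ + O*u)
(Y(R(2, 2), T) + 46)*((5 + (17 - 1*22))/(-27 - 35)) = ((-⅐ + 6*1) + 46)*((5 + (17 - 1*22))/(-27 - 35)) = ((-⅐ + 6) + 46)*((5 + (17 - 22))/(-62)) = (41/7 + 46)*((5 - 5)*(-1/62)) = 363*(0*(-1/62))/7 = (363/7)*0 = 0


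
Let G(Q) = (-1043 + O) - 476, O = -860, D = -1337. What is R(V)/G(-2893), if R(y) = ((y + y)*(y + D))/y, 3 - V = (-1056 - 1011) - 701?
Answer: -956/793 ≈ -1.2055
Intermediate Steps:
G(Q) = -2379 (G(Q) = (-1043 - 860) - 476 = -1903 - 476 = -2379)
V = 2771 (V = 3 - ((-1056 - 1011) - 701) = 3 - (-2067 - 701) = 3 - 1*(-2768) = 3 + 2768 = 2771)
R(y) = -2674 + 2*y (R(y) = ((y + y)*(y - 1337))/y = ((2*y)*(-1337 + y))/y = (2*y*(-1337 + y))/y = -2674 + 2*y)
R(V)/G(-2893) = (-2674 + 2*2771)/(-2379) = (-2674 + 5542)*(-1/2379) = 2868*(-1/2379) = -956/793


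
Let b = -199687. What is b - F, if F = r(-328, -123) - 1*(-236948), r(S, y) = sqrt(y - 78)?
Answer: -436635 - I*sqrt(201) ≈ -4.3664e+5 - 14.177*I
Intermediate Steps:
r(S, y) = sqrt(-78 + y)
F = 236948 + I*sqrt(201) (F = sqrt(-78 - 123) - 1*(-236948) = sqrt(-201) + 236948 = I*sqrt(201) + 236948 = 236948 + I*sqrt(201) ≈ 2.3695e+5 + 14.177*I)
b - F = -199687 - (236948 + I*sqrt(201)) = -199687 + (-236948 - I*sqrt(201)) = -436635 - I*sqrt(201)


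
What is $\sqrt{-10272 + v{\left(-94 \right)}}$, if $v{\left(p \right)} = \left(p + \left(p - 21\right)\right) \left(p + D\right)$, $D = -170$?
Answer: $2 \sqrt{11226} \approx 211.91$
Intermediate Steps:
$v{\left(p \right)} = \left(-170 + p\right) \left(-21 + 2 p\right)$ ($v{\left(p \right)} = \left(p + \left(p - 21\right)\right) \left(p - 170\right) = \left(p + \left(p - 21\right)\right) \left(-170 + p\right) = \left(p + \left(-21 + p\right)\right) \left(-170 + p\right) = \left(-21 + 2 p\right) \left(-170 + p\right) = \left(-170 + p\right) \left(-21 + 2 p\right)$)
$\sqrt{-10272 + v{\left(-94 \right)}} = \sqrt{-10272 + \left(3570 - -33934 + 2 \left(-94\right)^{2}\right)} = \sqrt{-10272 + \left(3570 + 33934 + 2 \cdot 8836\right)} = \sqrt{-10272 + \left(3570 + 33934 + 17672\right)} = \sqrt{-10272 + 55176} = \sqrt{44904} = 2 \sqrt{11226}$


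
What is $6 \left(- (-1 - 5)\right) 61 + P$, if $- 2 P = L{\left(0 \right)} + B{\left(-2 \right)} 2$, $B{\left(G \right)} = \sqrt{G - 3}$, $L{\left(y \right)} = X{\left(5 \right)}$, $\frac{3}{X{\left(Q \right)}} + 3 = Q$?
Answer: $\frac{8781}{4} - i \sqrt{5} \approx 2195.3 - 2.2361 i$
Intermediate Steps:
$X{\left(Q \right)} = \frac{3}{-3 + Q}$
$L{\left(y \right)} = \frac{3}{2}$ ($L{\left(y \right)} = \frac{3}{-3 + 5} = \frac{3}{2}$)
$B{\left(G \right)} = \sqrt{-3 + G}$
$P = - \frac{3}{4} - i \sqrt{5}$ ($P = - \frac{\frac{3}{2} + \sqrt{-3 - 2} \cdot 2}{2} = - \frac{\frac{3}{2} + \sqrt{-5} \cdot 2}{2} = - \frac{\frac{3}{2} + i \sqrt{5} \cdot 2}{2} = - \frac{\frac{3}{2} + 2 i \sqrt{5}}{2} = - \frac{3}{4} - i \sqrt{5} \approx -0.75 - 2.2361 i$)
$6 \left(- (-1 - 5)\right) 61 + P = 6 \left(- (-1 - 5)\right) 61 - \left(\frac{3}{4} + i \sqrt{5}\right) = 6 \left(\left(-1\right) \left(-6\right)\right) 61 - \left(\frac{3}{4} + i \sqrt{5}\right) = 6 \cdot 6 \cdot 61 - \left(\frac{3}{4} + i \sqrt{5}\right) = 36 \cdot 61 - \left(\frac{3}{4} + i \sqrt{5}\right) = 2196 - \left(\frac{3}{4} + i \sqrt{5}\right) = \frac{8781}{4} - i \sqrt{5}$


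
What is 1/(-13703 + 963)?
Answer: -1/12740 ≈ -7.8493e-5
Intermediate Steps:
1/(-13703 + 963) = 1/(-12740) = -1/12740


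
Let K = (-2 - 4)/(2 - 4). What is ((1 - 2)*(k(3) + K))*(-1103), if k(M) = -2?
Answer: 1103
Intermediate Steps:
K = 3 (K = -6/(-2) = -6*(-½) = 3)
((1 - 2)*(k(3) + K))*(-1103) = ((1 - 2)*(-2 + 3))*(-1103) = -1*1*(-1103) = -1*(-1103) = 1103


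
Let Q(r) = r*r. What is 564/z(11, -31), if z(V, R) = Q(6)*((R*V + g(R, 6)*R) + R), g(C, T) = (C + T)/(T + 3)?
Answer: -141/2573 ≈ -0.054800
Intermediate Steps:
Q(r) = r²
g(C, T) = (C + T)/(3 + T)
z(V, R) = 36*R + 36*R*V + 36*R*(⅔ + R/9) (z(V, R) = 6²*((R*V + ((R + 6)/(3 + 6))*R) + R) = 36*((R*V + ((6 + R)/9)*R) + R) = 36*((R*V + (⅔ + R/9)*R) + R) = 36*((R*V + R*(⅔ + R/9)) + R) = 36*(R + R*V + R*(⅔ + R/9)) = 36*R + 36*R*V + 36*R*(⅔ + R/9))
564/z(11, -31) = 564/((4*(-31)*(15 - 31 + 9*11))) = 564/((4*(-31)*(15 - 31 + 99))) = 564/((4*(-31)*83)) = 564/(-10292) = 564*(-1/10292) = -141/2573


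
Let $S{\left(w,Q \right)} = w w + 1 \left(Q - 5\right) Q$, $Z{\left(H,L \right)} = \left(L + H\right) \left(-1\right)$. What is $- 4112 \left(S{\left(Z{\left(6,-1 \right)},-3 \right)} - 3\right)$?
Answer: $-189152$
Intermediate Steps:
$Z{\left(H,L \right)} = - H - L$ ($Z{\left(H,L \right)} = \left(H + L\right) \left(-1\right) = - H - L$)
$S{\left(w,Q \right)} = w^{2} + Q \left(-5 + Q\right)$ ($S{\left(w,Q \right)} = w^{2} + 1 \left(-5 + Q\right) Q = w^{2} + \left(-5 + Q\right) Q = w^{2} + Q \left(-5 + Q\right)$)
$- 4112 \left(S{\left(Z{\left(6,-1 \right)},-3 \right)} - 3\right) = - 4112 \left(\left(\left(-3\right)^{2} + \left(\left(-1\right) 6 - -1\right)^{2} - -15\right) - 3\right) = - 4112 \left(\left(9 + \left(-6 + 1\right)^{2} + 15\right) - 3\right) = - 4112 \left(\left(9 + \left(-5\right)^{2} + 15\right) - 3\right) = - 4112 \left(\left(9 + 25 + 15\right) - 3\right) = - 4112 \left(49 - 3\right) = \left(-4112\right) 46 = -189152$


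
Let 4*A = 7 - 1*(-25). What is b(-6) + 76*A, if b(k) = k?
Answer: 602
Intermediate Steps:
A = 8 (A = (7 - 1*(-25))/4 = (7 + 25)/4 = (1/4)*32 = 8)
b(-6) + 76*A = -6 + 76*8 = -6 + 608 = 602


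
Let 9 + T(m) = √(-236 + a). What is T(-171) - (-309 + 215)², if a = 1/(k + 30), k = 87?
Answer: -8845 + I*√358943/39 ≈ -8845.0 + 15.362*I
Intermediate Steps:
a = 1/117 (a = 1/(87 + 30) = 1/117 ≈ 0.0085470)
T(m) = -9 + I*√358943/39 (T(m) = -9 + √(-236 + 1/117) = -9 + √(-27611/117) = -9 + I*√358943/39)
T(-171) - (-309 + 215)² = (-9 + I*√358943/39) - (-309 + 215)² = (-9 + I*√358943/39) - 1*(-94)² = (-9 + I*√358943/39) - 1*8836 = (-9 + I*√358943/39) - 8836 = -8845 + I*√358943/39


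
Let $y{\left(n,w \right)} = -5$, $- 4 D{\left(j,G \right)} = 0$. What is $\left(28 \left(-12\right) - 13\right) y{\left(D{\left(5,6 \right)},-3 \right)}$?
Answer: $1745$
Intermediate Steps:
$D{\left(j,G \right)} = 0$ ($D{\left(j,G \right)} = \left(- \frac{1}{4}\right) 0 = 0$)
$\left(28 \left(-12\right) - 13\right) y{\left(D{\left(5,6 \right)},-3 \right)} = \left(28 \left(-12\right) - 13\right) \left(-5\right) = \left(-336 - 13\right) \left(-5\right) = \left(-349\right) \left(-5\right) = 1745$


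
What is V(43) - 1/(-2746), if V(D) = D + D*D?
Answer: 5195433/2746 ≈ 1892.0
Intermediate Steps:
V(D) = D + D²
V(43) - 1/(-2746) = 43*(1 + 43) - 1/(-2746) = 43*44 - 1*(-1/2746) = 1892 + 1/2746 = 5195433/2746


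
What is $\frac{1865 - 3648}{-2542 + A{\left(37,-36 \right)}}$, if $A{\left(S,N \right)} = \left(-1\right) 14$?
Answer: $\frac{1783}{2556} \approx 0.69757$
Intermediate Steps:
$A{\left(S,N \right)} = -14$
$\frac{1865 - 3648}{-2542 + A{\left(37,-36 \right)}} = \frac{1865 - 3648}{-2542 - 14} = - \frac{1783}{-2556} = \left(-1783\right) \left(- \frac{1}{2556}\right) = \frac{1783}{2556}$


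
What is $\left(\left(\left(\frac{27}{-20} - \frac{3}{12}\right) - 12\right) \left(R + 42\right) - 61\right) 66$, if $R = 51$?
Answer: $- \frac{437514}{5} \approx -87503.0$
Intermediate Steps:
$\left(\left(\left(\frac{27}{-20} - \frac{3}{12}\right) - 12\right) \left(R + 42\right) - 61\right) 66 = \left(\left(\left(\frac{27}{-20} - \frac{3}{12}\right) - 12\right) \left(51 + 42\right) - 61\right) 66 = \left(\left(\left(27 \left(- \frac{1}{20}\right) - \frac{1}{4}\right) - 12\right) 93 - 61\right) 66 = \left(\left(\left(- \frac{27}{20} - \frac{1}{4}\right) - 12\right) 93 - 61\right) 66 = \left(\left(- \frac{8}{5} - 12\right) 93 - 61\right) 66 = \left(\left(- \frac{68}{5}\right) 93 - 61\right) 66 = \left(- \frac{6324}{5} - 61\right) 66 = \left(- \frac{6629}{5}\right) 66 = - \frac{437514}{5}$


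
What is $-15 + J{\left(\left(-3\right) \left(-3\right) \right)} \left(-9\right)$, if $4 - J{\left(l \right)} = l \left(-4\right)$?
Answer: $-375$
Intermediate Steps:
$J{\left(l \right)} = 4 + 4 l$ ($J{\left(l \right)} = 4 - l \left(-4\right) = 4 - - 4 l = 4 + 4 l$)
$-15 + J{\left(\left(-3\right) \left(-3\right) \right)} \left(-9\right) = -15 + \left(4 + 4 \left(\left(-3\right) \left(-3\right)\right)\right) \left(-9\right) = -15 + \left(4 + 4 \cdot 9\right) \left(-9\right) = -15 + \left(4 + 36\right) \left(-9\right) = -15 + 40 \left(-9\right) = -15 - 360 = -375$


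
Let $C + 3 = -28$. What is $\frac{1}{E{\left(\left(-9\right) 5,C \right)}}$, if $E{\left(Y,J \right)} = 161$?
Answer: $\frac{1}{161} \approx 0.0062112$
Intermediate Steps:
$C = -31$ ($C = -3 - 28 = -31$)
$\frac{1}{E{\left(\left(-9\right) 5,C \right)}} = \frac{1}{161}$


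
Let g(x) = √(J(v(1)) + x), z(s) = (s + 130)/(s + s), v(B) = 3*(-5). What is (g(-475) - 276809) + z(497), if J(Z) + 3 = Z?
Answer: -275147519/994 + I*√493 ≈ -2.7681e+5 + 22.204*I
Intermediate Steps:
v(B) = -15
J(Z) = -3 + Z
z(s) = (130 + s)/(2*s) (z(s) = (130 + s)/((2*s)) = (130 + s)*(1/(2*s)) = (130 + s)/(2*s))
g(x) = √(-18 + x) (g(x) = √((-3 - 15) + x) = √(-18 + x))
(g(-475) - 276809) + z(497) = (√(-18 - 475) - 276809) + (½)*(130 + 497)/497 = (√(-493) - 276809) + (½)*(1/497)*627 = (I*√493 - 276809) + 627/994 = (-276809 + I*√493) + 627/994 = -275147519/994 + I*√493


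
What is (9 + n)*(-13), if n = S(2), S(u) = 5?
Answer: -182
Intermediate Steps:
n = 5
(9 + n)*(-13) = (9 + 5)*(-13) = 14*(-13) = -182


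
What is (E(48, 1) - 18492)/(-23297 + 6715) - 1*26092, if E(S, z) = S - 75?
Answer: -432639025/16582 ≈ -26091.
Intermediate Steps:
E(S, z) = -75 + S
(E(48, 1) - 18492)/(-23297 + 6715) - 1*26092 = ((-75 + 48) - 18492)/(-23297 + 6715) - 1*26092 = (-27 - 18492)/(-16582) - 26092 = -18519*(-1/16582) - 26092 = 18519/16582 - 26092 = -432639025/16582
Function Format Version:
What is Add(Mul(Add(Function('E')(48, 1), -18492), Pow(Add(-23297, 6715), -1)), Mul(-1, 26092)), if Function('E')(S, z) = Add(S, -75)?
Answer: Rational(-432639025, 16582) ≈ -26091.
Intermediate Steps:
Function('E')(S, z) = Add(-75, S)
Add(Mul(Add(Function('E')(48, 1), -18492), Pow(Add(-23297, 6715), -1)), Mul(-1, 26092)) = Add(Mul(Add(Add(-75, 48), -18492), Pow(Add(-23297, 6715), -1)), Mul(-1, 26092)) = Add(Mul(Add(-27, -18492), Pow(-16582, -1)), -26092) = Add(Mul(-18519, Rational(-1, 16582)), -26092) = Add(Rational(18519, 16582), -26092) = Rational(-432639025, 16582)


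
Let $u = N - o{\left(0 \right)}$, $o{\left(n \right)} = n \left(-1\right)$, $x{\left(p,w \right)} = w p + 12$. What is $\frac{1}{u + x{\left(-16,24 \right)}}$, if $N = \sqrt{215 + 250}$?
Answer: $- \frac{4}{1483} - \frac{\sqrt{465}}{137919} \approx -0.0028536$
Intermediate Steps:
$x{\left(p,w \right)} = 12 + p w$ ($x{\left(p,w \right)} = p w + 12 = 12 + p w$)
$o{\left(n \right)} = - n$
$N = \sqrt{465} \approx 21.564$
$u = \sqrt{465}$ ($u = \sqrt{465} - \left(-1\right) 0 = \sqrt{465} - 0 = \sqrt{465} + 0 = \sqrt{465} \approx 21.564$)
$\frac{1}{u + x{\left(-16,24 \right)}} = \frac{1}{\sqrt{465} + \left(12 - 384\right)} = \frac{1}{\sqrt{465} - 372} = \frac{1}{-372 + \sqrt{465}}$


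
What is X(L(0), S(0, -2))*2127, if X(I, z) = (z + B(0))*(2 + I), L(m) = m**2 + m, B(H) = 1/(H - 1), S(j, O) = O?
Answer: -12762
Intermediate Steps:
B(H) = 1/(-1 + H)
L(m) = m + m**2
X(I, z) = (-1 + z)*(2 + I) (X(I, z) = (z + 1/(-1 + 0))*(2 + I) = (z + 1/(-1))*(2 + I) = (z - 1)*(2 + I) = (-1 + z)*(2 + I))
X(L(0), S(0, -2))*2127 = (-2 - 0*(1 + 0) + 2*(-2) + (0*(1 + 0))*(-2))*2127 = (-2 - 0 - 4 + (0*1)*(-2))*2127 = (-2 - 1*0 - 4 + 0*(-2))*2127 = (-2 + 0 - 4 + 0)*2127 = -6*2127 = -12762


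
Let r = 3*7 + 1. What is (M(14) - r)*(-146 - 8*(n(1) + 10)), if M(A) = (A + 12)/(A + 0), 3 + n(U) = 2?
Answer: 30738/7 ≈ 4391.1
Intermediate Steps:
n(U) = -1 (n(U) = -3 + 2 = -1)
M(A) = (12 + A)/A
r = 22 (r = 21 + 1 = 22)
(M(14) - r)*(-146 - 8*(n(1) + 10)) = ((12 + 14)/14 - 1*22)*(-146 - 8*(-1 + 10)) = ((1/14)*26 - 22)*(-146 - 8*9) = (13/7 - 22)*(-146 - 72) = -141/7*(-218) = 30738/7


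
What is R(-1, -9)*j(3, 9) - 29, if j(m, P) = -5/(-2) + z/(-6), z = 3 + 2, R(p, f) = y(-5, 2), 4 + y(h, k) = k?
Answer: -97/3 ≈ -32.333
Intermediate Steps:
y(h, k) = -4 + k
R(p, f) = -2 (R(p, f) = -4 + 2 = -2)
z = 5
j(m, P) = 5/3 (j(m, P) = -5/(-2) + 5/(-6) = -5*(-½) + 5*(-⅙) = 5/2 - ⅚ = 5/3)
R(-1, -9)*j(3, 9) - 29 = -2*5/3 - 29 = -10/3 - 29 = -97/3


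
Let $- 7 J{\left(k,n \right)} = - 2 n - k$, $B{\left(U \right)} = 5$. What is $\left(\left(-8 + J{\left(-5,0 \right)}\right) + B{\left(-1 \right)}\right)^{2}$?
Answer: $\frac{676}{49} \approx 13.796$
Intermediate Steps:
$J{\left(k,n \right)} = \frac{k}{7} + \frac{2 n}{7}$ ($J{\left(k,n \right)} = - \frac{- 2 n - k}{7} = - \frac{- k - 2 n}{7} = \frac{k}{7} + \frac{2 n}{7}$)
$\left(\left(-8 + J{\left(-5,0 \right)}\right) + B{\left(-1 \right)}\right)^{2} = \left(\left(-8 + \left(\frac{1}{7} \left(-5\right) + \frac{2}{7} \cdot 0\right)\right) + 5\right)^{2} = \left(\left(-8 + \left(- \frac{5}{7} + 0\right)\right) + 5\right)^{2} = \left(\left(-8 - \frac{5}{7}\right) + 5\right)^{2} = \left(- \frac{61}{7} + 5\right)^{2} = \left(- \frac{26}{7}\right)^{2} = \frac{676}{49}$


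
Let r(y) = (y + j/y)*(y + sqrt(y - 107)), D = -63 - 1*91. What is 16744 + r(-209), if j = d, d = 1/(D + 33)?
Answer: 7311424/121 - 10570800*I*sqrt(79)/25289 ≈ 60425.0 - 3715.3*I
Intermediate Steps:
D = -154 (D = -63 - 91 = -154)
d = -1/121 (d = 1/(-154 + 33) = 1/(-121) = -1/121 ≈ -0.0082645)
j = -1/121 ≈ -0.0082645
r(y) = (y + sqrt(-107 + y))*(y - 1/(121*y)) (r(y) = (y - 1/(121*y))*(y + sqrt(y - 107)) = (y - 1/(121*y))*(y + sqrt(-107 + y)) = (y + sqrt(-107 + y))*(y - 1/(121*y)))
16744 + r(-209) = 16744 + (-1/121 + (-209)**2 - 209*sqrt(-107 - 209) - 1/121*sqrt(-107 - 209)/(-209)) = 16744 + (-1/121 + 43681 - 418*I*sqrt(79) - 1/121*(-1/209)*sqrt(-316)) = 16744 + (-1/121 + 43681 - 418*I*sqrt(79) - 1/121*(-1/209)*2*I*sqrt(79)) = 16744 + (-1/121 + 43681 - 418*I*sqrt(79) + 2*I*sqrt(79)/25289) = 16744 + (5285400/121 - 10570800*I*sqrt(79)/25289) = 7311424/121 - 10570800*I*sqrt(79)/25289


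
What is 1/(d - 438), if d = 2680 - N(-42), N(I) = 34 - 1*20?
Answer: 1/2228 ≈ 0.00044883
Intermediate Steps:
N(I) = 14 (N(I) = 34 - 20 = 14)
d = 2666 (d = 2680 - 1*14 = 2680 - 14 = 2666)
1/(d - 438) = 1/(2666 - 438) = 1/2228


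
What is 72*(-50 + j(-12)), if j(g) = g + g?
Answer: -5328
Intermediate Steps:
j(g) = 2*g
72*(-50 + j(-12)) = 72*(-50 + 2*(-12)) = 72*(-50 - 24) = 72*(-74) = -5328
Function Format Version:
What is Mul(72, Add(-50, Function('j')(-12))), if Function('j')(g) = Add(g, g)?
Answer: -5328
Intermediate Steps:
Function('j')(g) = Mul(2, g)
Mul(72, Add(-50, Function('j')(-12))) = Mul(72, Add(-50, Mul(2, -12))) = Mul(72, Add(-50, -24)) = Mul(72, -74) = -5328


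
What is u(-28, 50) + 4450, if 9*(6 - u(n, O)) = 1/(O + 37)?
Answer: 3489047/783 ≈ 4456.0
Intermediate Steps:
u(n, O) = 6 - 1/(9*(37 + O)) (u(n, O) = 6 - 1/(9*(O + 37)) = 6 - 1/(9*(37 + O)))
u(-28, 50) + 4450 = (1997 + 54*50)/(9*(37 + 50)) + 4450 = (⅑)*(1997 + 2700)/87 + 4450 = (⅑)*(1/87)*4697 + 4450 = 4697/783 + 4450 = 3489047/783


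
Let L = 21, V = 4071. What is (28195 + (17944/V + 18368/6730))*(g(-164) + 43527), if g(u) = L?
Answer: 5608092250559284/4566305 ≈ 1.2281e+9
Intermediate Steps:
g(u) = 21
(28195 + (17944/V + 18368/6730))*(g(-164) + 43527) = (28195 + (17944/4071 + 18368/6730))*(21 + 43527) = (28195 + (17944*(1/4071) + 18368*(1/6730)))*43548 = (28195 + (17944/4071 + 9184/3365))*43548 = (28195 + 97769624/13698915)*43548 = (386338678049/13698915)*43548 = 5608092250559284/4566305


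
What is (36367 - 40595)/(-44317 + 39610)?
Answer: 4228/4707 ≈ 0.89824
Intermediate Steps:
(36367 - 40595)/(-44317 + 39610) = -4228/(-4707) = -4228*(-1/4707) = 4228/4707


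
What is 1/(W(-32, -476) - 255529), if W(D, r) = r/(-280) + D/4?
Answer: -10/2555353 ≈ -3.9134e-6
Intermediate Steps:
W(D, r) = -r/280 + D/4 (W(D, r) = r*(-1/280) + D*(¼) = -r/280 + D/4)
1/(W(-32, -476) - 255529) = 1/((-1/280*(-476) + (¼)*(-32)) - 255529) = 1/((17/10 - 8) - 255529) = 1/(-63/10 - 255529) = 1/(-2555353/10) = -10/2555353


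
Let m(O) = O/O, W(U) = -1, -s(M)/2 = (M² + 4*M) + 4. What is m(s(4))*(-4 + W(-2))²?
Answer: 25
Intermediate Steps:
s(M) = -8 - 8*M - 2*M² (s(M) = -2*((M² + 4*M) + 4) = -2*(4 + M² + 4*M) = -8 - 8*M - 2*M²)
m(O) = 1
m(s(4))*(-4 + W(-2))² = 1*(-4 - 1)² = 1*(-5)² = 1*25 = 25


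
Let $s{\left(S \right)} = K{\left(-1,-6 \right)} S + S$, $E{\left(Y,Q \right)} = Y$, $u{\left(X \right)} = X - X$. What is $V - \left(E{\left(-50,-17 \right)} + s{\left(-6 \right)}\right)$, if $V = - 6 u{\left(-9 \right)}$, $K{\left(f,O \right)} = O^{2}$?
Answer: $272$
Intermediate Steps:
$u{\left(X \right)} = 0$
$s{\left(S \right)} = 37 S$ ($s{\left(S \right)} = \left(-6\right)^{2} S + S = 36 S + S = 37 S$)
$V = 0$ ($V = \left(-6\right) 0 = 0$)
$V - \left(E{\left(-50,-17 \right)} + s{\left(-6 \right)}\right) = 0 - \left(-50 + 37 \left(-6\right)\right) = 0 - \left(-50 - 222\right) = 0 - -272 = 0 + 272 = 272$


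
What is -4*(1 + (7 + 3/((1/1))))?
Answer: -44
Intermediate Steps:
-4*(1 + (7 + 3/((1/1)))) = -4*(1 + (7 + 3/((1*1)))) = -4*(1 + (7 + 3/1)) = -4*(1 + (7 + 3*1)) = -4*(1 + (7 + 3)) = -4*(1 + 10) = -4*11 = -44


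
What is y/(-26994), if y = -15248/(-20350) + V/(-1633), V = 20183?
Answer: 64304011/149508743450 ≈ 0.00043010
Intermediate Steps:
y = -192912033/16615775 (y = -15248/(-20350) + 20183/(-1633) = -15248*(-1/20350) + 20183*(-1/1633) = 7624/10175 - 20183/1633 = -192912033/16615775 ≈ -11.610)
y/(-26994) = -192912033/16615775/(-26994) = -192912033/16615775*(-1/26994) = 64304011/149508743450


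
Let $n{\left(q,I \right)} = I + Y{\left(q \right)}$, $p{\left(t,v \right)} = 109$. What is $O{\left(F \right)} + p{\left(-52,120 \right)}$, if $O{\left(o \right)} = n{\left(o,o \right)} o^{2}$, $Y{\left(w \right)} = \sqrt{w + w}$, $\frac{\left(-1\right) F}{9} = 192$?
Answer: $-5159780243 + 71663616 i \sqrt{6} \approx -5.1598 \cdot 10^{9} + 1.7554 \cdot 10^{8} i$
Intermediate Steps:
$F = -1728$ ($F = \left(-9\right) 192 = -1728$)
$Y{\left(w \right)} = \sqrt{2} \sqrt{w}$ ($Y{\left(w \right)} = \sqrt{2 w} = \sqrt{2} \sqrt{w}$)
$n{\left(q,I \right)} = I + \sqrt{2} \sqrt{q}$
$O{\left(o \right)} = o^{2} \left(o + \sqrt{2} \sqrt{o}\right)$ ($O{\left(o \right)} = \left(o + \sqrt{2} \sqrt{o}\right) o^{2} = o^{2} \left(o + \sqrt{2} \sqrt{o}\right)$)
$O{\left(F \right)} + p{\left(-52,120 \right)} = \left(\left(-1728\right)^{3} + \sqrt{2} \left(-1728\right)^{\frac{5}{2}}\right) + 109 = \left(-5159780352 + \sqrt{2} \cdot 71663616 i \sqrt{3}\right) + 109 = \left(-5159780352 + 71663616 i \sqrt{6}\right) + 109 = -5159780243 + 71663616 i \sqrt{6}$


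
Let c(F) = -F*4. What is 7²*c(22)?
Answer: -4312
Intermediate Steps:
c(F) = -4*F
7²*c(22) = 7²*(-4*22) = 49*(-88) = -4312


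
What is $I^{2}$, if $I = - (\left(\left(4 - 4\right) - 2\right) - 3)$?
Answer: $25$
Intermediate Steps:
$I = 5$ ($I = - (\left(0 - 2\right) - 3) = - (-2 - 3) = \left(-1\right) \left(-5\right) = 5$)
$I^{2} = 5^{2} = 25$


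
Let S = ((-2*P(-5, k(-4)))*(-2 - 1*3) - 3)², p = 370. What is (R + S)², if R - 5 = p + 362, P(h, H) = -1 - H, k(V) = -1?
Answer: 556516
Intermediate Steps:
R = 737 (R = 5 + (370 + 362) = 5 + 732 = 737)
S = 9 (S = ((-2*(-1 - 1*(-1)))*(-2 - 1*3) - 3)² = ((-2*(-1 + 1))*(-2 - 3) - 3)² = (-2*0*(-5) - 3)² = (0*(-5) - 3)² = (0 - 3)² = (-3)² = 9)
(R + S)² = (737 + 9)² = 746² = 556516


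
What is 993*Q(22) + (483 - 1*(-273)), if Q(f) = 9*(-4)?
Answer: -34992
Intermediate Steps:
Q(f) = -36
993*Q(22) + (483 - 1*(-273)) = 993*(-36) + (483 - 1*(-273)) = -35748 + (483 + 273) = -35748 + 756 = -34992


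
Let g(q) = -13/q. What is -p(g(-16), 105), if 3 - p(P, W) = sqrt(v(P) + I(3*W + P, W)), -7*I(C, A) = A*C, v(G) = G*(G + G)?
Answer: -3 + I*sqrt(1212382)/16 ≈ -3.0 + 68.818*I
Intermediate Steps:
v(G) = 2*G**2 (v(G) = G*(2*G) = 2*G**2)
I(C, A) = -A*C/7
p(P, W) = 3 - sqrt(2*P**2 - W*(P + 3*W)/7) (p(P, W) = 3 - sqrt(2*P**2 - W*(3*W + P)/7) = 3 - sqrt(2*P**2 - W*(P + 3*W)/7))
-p(g(-16), 105) = -(3 - sqrt(7)*sqrt(14*(-13/(-16))**2 - 1*105*(-13/(-16) + 3*105))/7) = -(3 - sqrt(7)*sqrt(14*(-13*(-1/16))**2 - 1*105*(-13*(-1/16) + 315))/7) = -(3 - sqrt(7)*sqrt(14*(13/16)**2 - 1*105*(13/16 + 315))/7) = -(3 - sqrt(7)*sqrt(14*(169/256) - 1*105*5053/16)/7) = -(3 - sqrt(7)*sqrt(1183/128 - 530565/16)/7) = -(3 - sqrt(7)*sqrt(-4243337/128)/7) = -(3 - sqrt(7)*I*sqrt(8486674)/16/7) = -(3 - I*sqrt(1212382)/16) = -3 + I*sqrt(1212382)/16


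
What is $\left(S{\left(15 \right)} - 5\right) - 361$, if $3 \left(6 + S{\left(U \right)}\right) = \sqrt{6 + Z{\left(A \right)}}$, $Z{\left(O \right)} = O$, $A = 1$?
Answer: $-372 + \frac{\sqrt{7}}{3} \approx -371.12$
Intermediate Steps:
$S{\left(U \right)} = -6 + \frac{\sqrt{7}}{3}$ ($S{\left(U \right)} = -6 + \frac{\sqrt{6 + 1}}{3} = -6 + \frac{\sqrt{7}}{3}$)
$\left(S{\left(15 \right)} - 5\right) - 361 = \left(\left(-6 + \frac{\sqrt{7}}{3}\right) - 5\right) - 361 = \left(-11 + \frac{\sqrt{7}}{3}\right) - 361 = -372 + \frac{\sqrt{7}}{3}$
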